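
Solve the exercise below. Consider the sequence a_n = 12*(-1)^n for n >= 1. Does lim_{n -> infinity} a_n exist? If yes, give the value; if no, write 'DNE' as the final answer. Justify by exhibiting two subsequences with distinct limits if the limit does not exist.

Examine the behaviour of a_n along subsequences.
Even-n subsequence a_{2k} = 12 -> 12. Odd-n subsequence a_{2k+1} = -12 -> -12.
Since these two subsequential limits are 12 and -12, distinct, the full sequence cannot converge (a convergent sequence has all subsequences tending to the same limit). So lim a_n does not exist.

DNE


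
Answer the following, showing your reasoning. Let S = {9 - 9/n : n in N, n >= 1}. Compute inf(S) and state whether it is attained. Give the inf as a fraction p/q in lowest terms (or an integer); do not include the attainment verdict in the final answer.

Analysis:
- Values: 0, 9/2, 6, 27/4, ... strictly increasing.
- Minimum is 0 (n=1); inf = 0 (attained).
- 9 - 9/n -> 9 from below; sup = 9, not attained.
Conclusion: inf(S) = 0, attained in S.

0


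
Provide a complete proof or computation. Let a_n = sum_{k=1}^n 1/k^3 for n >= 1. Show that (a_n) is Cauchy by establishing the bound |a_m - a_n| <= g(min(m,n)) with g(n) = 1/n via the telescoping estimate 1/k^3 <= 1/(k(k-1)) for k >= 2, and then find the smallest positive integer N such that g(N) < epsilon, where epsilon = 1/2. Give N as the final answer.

For m > n >= 1: |a_m - a_n| = sum_{k=n+1}^m 1/k^3.
Use 1/k^3 <= 1/(k(k-1)) = 1/(k-1) - 1/k for k >= 2 (which holds since k^3 >= k^2 >= k(k-1) for k >= 2):
sum_{k=n+1}^m 1/k^3 <= sum_{k=n+1}^m (1/(k-1) - 1/k) = 1/n - 1/m <= 1/n.
By symmetry the same bound holds with n,m swapped, so |a_m - a_n| <= 1/min(m,n) = g(min(m,n)). Since g(n) -> 0, (a_n) is Cauchy.
Now solve g(N) < 1/2: 1/N < 1/2 <=> N > 1/(1/2) = 2.
The smallest integer strictly greater than 2 is N = 3.
Check: g(3) = 1/3 < 1/2; g(2) = 1/2 >= 1/2. So N = 3.

3


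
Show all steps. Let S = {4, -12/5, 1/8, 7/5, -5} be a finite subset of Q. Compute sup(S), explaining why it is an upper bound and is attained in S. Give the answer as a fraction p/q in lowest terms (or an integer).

S is finite, so sup(S) = max(S).
Sorted decreasing:
4, 7/5, 1/8, -12/5, -5
The extremum is 4.
For every x in S, x <= 4. And 4 is in S, so it is attained.
Therefore sup(S) = 4.

4


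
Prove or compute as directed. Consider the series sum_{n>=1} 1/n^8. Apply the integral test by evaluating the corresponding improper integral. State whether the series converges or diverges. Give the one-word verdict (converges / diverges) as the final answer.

Let f(x) = x^(-8). Then f is positive, continuous, and decreasing on [1, infinity), so the integral test applies.
Compute the improper integral int_{1}^infinity f(x) dx:
  antiderivative F(x) = -1/(7*x^7).
  As x -> infinity, F(x) -> 0 (since p = 8 > 1).
  So int = F(infinity) - F(1) = 0 - (-1/7) = 1/7.
  Finite, so by the integral test, the series converges.

converges


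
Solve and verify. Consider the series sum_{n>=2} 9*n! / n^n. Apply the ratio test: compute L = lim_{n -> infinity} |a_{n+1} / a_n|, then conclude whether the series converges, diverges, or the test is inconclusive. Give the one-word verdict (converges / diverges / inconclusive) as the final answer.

Let a_n denote the general term. Form the ratio a_{n+1}/a_n and simplify:
a_{n+1}/a_n = (n/(n + 1))^n
Take the limit as n -> infinity: L = exp(-1).
Since L = exp(-1) < 1, the ratio test implies the series converges.

converges


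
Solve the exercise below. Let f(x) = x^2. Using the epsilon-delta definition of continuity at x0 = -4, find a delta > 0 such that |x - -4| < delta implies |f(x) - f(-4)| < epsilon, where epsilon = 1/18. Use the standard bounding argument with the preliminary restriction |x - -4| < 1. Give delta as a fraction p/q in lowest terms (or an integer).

Factor: |x^2 - (-4)^2| = |x - -4| * |x + -4|.
Impose |x - -4| < 1 first. Then |x + -4| = |(x - -4) + 2*(-4)| <= |x - -4| + 2*|-4| < 1 + 8 = 9.
So |x^2 - (-4)^2| < delta * 9.
We need delta * 9 <= 1/18, i.e. delta <= 1/18/9 = 1/162.
Since 1/162 < 1, this is tighter than 1; take delta = 1/162.
So delta = 1/162 works.

1/162


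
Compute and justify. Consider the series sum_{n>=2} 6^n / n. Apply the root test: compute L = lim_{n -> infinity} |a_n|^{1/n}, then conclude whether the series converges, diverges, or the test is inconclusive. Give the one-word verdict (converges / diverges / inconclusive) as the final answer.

Let a_n denote the general term. Form |a_n|^(1/n) and simplify:
|a_n|^(1/n) = 6/n^(1/n)
Take the limit as n -> infinity: L = 6.
Since L = 6 > 1, the root test implies divergence.

diverges


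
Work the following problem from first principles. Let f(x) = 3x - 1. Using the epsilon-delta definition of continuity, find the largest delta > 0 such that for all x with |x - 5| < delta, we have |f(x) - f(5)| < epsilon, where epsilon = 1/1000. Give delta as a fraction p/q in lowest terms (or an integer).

We compute f(5) = 3*(5) - 1 = 14.
|f(x) - f(5)| = |3x - 1 - (14)| = |3(x - 5)| = 3|x - 5|.
We need 3|x - 5| < 1/1000, i.e. |x - 5| < 1/1000 / 3 = 1/3000.
So any delta <= 1/3000 works. Conversely, if delta > 1/3000, then x = 5 + 1/3000 satisfies |x - 5| = 1/3000 < delta but |f(x) - f(5)| = 3 * 1/3000 = 1/1000, which is not < 1/1000; so no larger delta works.
Hence the largest such delta is 1/3000.

1/3000


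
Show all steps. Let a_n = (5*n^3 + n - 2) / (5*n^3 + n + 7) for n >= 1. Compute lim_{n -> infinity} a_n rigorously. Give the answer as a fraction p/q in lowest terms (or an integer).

Divide numerator and denominator by n^3, the highest power:
numerator / n^3 = 5 + n^(-2) - 2/n^3
denominator / n^3 = 5 + n^(-2) + 7/n^3
As n -> infinity, all terms of the form c/n^k (k >= 1) tend to 0.
So numerator / n^3 -> 5 and denominator / n^3 -> 5.
Therefore lim a_n = 1.

1


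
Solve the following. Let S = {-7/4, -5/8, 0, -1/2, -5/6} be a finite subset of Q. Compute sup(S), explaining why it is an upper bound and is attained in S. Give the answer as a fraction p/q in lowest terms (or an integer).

S is finite, so sup(S) = max(S).
Sorted decreasing:
0, -1/2, -5/8, -5/6, -7/4
The extremum is 0.
For every x in S, x <= 0. And 0 is in S, so it is attained.
Therefore sup(S) = 0.

0


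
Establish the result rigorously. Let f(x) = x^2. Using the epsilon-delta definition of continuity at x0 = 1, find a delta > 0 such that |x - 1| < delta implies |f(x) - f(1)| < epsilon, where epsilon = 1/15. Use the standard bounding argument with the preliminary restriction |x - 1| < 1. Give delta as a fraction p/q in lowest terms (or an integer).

Factor: |x^2 - (1)^2| = |x - 1| * |x + 1|.
Impose |x - 1| < 1 first. Then |x + 1| = |(x - 1) + 2*(1)| <= |x - 1| + 2*|1| < 1 + 2 = 3.
So |x^2 - (1)^2| < delta * 3.
We need delta * 3 <= 1/15, i.e. delta <= 1/15/3 = 1/45.
Since 1/45 < 1, this is tighter than 1; take delta = 1/45.
So delta = 1/45 works.

1/45


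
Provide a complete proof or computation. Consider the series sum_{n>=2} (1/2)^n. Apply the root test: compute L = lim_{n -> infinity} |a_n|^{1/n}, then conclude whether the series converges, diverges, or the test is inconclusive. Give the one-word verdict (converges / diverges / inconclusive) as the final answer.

Let a_n denote the general term. Form |a_n|^(1/n) and simplify:
|a_n|^(1/n) = 1/2
Take the limit as n -> infinity: L = 1/2.
Since L = 1/2 < 1, the root test implies convergence.

converges


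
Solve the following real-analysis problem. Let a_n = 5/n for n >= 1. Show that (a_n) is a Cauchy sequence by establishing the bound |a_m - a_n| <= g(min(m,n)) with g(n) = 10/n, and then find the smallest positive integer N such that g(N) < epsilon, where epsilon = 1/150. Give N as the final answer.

For any m, n >= 1, by the triangle inequality:
|a_m - a_n| = |5/m - 5/n| <= 5*1/m + 5*1/n <= 10/min(m,n).
So g(n) = 10/n bounds the Cauchy difference. Since g(n) -> 0, (a_n) is Cauchy.
Now solve g(N) < 1/150: 10/N < 1/150 <=> N > 10 / (1/150) = 1500.
The smallest integer strictly greater than 1500 is N = 1501.
Check: g(1501) = 10/1501 = 10/1501 < 1/150; g(1500) = 1/150 >= 1/150. So N = 1501.

1501


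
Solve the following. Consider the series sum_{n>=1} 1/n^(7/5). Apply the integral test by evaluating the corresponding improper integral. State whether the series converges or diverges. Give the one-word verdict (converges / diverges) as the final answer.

Let f(x) = x^(-7/5). Then f is positive, continuous, and decreasing on [1, infinity), so the integral test applies.
Compute the improper integral int_{1}^infinity f(x) dx:
  antiderivative F(x) = -5/(2*x^(2/5)).
  As x -> infinity, F(x) -> 0 (since p = 7/5 > 1).
  So int = F(infinity) - F(1) = 0 - (-5/2) = 5/2.
  Finite, so by the integral test, the series converges.

converges


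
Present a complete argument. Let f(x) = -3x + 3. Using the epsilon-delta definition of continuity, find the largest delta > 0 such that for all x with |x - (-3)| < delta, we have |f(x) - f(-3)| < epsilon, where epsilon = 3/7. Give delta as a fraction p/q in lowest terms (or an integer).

We compute f(-3) = -3*(-3) + 3 = 12.
|f(x) - f(-3)| = |-3x + 3 - (12)| = |-3(x - (-3))| = 3|x - (-3)|.
We need 3|x - (-3)| < 3/7, i.e. |x - (-3)| < 3/7 / 3 = 1/7.
So any delta <= 1/7 works. Conversely, if delta > 1/7, then x = -3 + 1/7 satisfies |x - (-3)| = 1/7 < delta but |f(x) - f(-3)| = 3 * 1/7 = 3/7, which is not < 3/7; so no larger delta works.
Hence the largest such delta is 1/7.

1/7


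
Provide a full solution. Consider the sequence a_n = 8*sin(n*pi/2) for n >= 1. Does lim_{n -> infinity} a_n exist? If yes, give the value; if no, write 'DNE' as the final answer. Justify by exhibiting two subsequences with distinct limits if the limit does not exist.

Examine the behaviour of a_n along subsequences.
a_{4k+1} = 8*sin(pi/2 + 2k*pi) = 8 -> 8. a_{4k+3} = 8*sin(3pi/2 + 2k*pi) = -8 -> -8.
Since these two subsequential limits are 8 and -8, distinct, the full sequence cannot converge (a convergent sequence has all subsequences tending to the same limit). So lim a_n does not exist.

DNE


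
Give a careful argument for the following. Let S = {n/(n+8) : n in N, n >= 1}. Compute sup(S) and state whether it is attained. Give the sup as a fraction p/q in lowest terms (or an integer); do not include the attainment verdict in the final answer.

Analysis:
- Values: 1/9, 1/5, 3/11, 1/3, ... strictly increasing.
- Minimum is 1/9 (n=1); inf = 1/9 (attained).
- n/(n+8) = 1 - 8/(n+8) -> 1 from below as n -> infinity, and never equals 1.
- So sup = 1 (not attained).
Conclusion: sup(S) = 1, not attained in S.

1


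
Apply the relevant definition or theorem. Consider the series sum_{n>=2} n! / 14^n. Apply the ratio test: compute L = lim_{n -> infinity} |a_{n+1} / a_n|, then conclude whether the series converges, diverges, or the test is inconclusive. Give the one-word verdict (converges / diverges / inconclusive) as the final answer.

Let a_n denote the general term. Form the ratio a_{n+1}/a_n and simplify:
a_{n+1}/a_n = n/14 + 1/14
Take the limit as n -> infinity: L = infinity.
Since L = infinity > 1 (or L = infinity), the ratio test implies the series diverges.

diverges


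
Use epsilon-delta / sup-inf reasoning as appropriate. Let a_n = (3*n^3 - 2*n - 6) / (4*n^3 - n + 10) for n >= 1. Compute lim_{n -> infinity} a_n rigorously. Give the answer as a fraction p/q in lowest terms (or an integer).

Divide numerator and denominator by n^3, the highest power:
numerator / n^3 = 3 - 2/n^2 - 6/n^3
denominator / n^3 = 4 - 1/n^2 + 10/n^3
As n -> infinity, all terms of the form c/n^k (k >= 1) tend to 0.
So numerator / n^3 -> 3 and denominator / n^3 -> 4.
Therefore lim a_n = 3/4.

3/4


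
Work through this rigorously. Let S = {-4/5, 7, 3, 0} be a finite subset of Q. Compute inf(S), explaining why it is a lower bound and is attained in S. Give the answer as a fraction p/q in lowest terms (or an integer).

S is finite, so inf(S) = min(S).
Sorted increasing:
-4/5, 0, 3, 7
The extremum is -4/5.
For every x in S, x >= -4/5. And -4/5 is in S, so it is attained.
Therefore inf(S) = -4/5.

-4/5


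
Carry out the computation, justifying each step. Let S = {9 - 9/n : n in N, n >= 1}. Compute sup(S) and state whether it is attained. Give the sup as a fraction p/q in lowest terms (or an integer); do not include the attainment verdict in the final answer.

Analysis:
- Values: 0, 9/2, 6, 27/4, ... strictly increasing.
- Minimum is 0 (n=1); inf = 0 (attained).
- 9 - 9/n -> 9 from below; sup = 9, not attained.
Conclusion: sup(S) = 9, not attained in S.

9


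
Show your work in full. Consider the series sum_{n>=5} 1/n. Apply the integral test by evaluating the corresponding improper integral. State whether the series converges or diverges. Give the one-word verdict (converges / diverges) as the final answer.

Let f(x) = 1/x. Then f is positive, continuous, and decreasing on [5, infinity), so the integral test applies.
Compute the improper integral int_{5}^infinity f(x) dx:
  antiderivative F(x) = log(x).
  As x -> infinity, log(x) -> infinity.
  So int = infinity - log(5) = infinity. By the integral test, the series diverges.

diverges


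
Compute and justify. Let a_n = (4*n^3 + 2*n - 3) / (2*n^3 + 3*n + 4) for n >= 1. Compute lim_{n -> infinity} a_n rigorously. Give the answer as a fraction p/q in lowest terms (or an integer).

Divide numerator and denominator by n^3, the highest power:
numerator / n^3 = 4 + 2/n^2 - 3/n^3
denominator / n^3 = 2 + 3/n^2 + 4/n^3
As n -> infinity, all terms of the form c/n^k (k >= 1) tend to 0.
So numerator / n^3 -> 4 and denominator / n^3 -> 2.
Therefore lim a_n = 2.

2


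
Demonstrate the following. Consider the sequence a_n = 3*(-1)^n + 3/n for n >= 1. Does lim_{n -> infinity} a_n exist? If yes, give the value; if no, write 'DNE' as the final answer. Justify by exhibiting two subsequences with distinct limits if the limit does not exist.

Examine the behaviour of a_n along subsequences.
a_{2k} = 3 + 3/(2k) -> 3. a_{2k+1} = -3 + 3/(2k+1) -> -3.
Since these two subsequential limits are 3 and -3, distinct, the full sequence cannot converge (a convergent sequence has all subsequences tending to the same limit). So lim a_n does not exist.

DNE


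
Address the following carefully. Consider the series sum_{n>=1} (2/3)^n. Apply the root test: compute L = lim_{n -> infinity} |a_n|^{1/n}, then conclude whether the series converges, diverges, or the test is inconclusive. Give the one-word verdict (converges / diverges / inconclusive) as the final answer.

Let a_n denote the general term. Form |a_n|^(1/n) and simplify:
|a_n|^(1/n) = 2/3
Take the limit as n -> infinity: L = 2/3.
Since L = 2/3 < 1, the root test implies convergence.

converges


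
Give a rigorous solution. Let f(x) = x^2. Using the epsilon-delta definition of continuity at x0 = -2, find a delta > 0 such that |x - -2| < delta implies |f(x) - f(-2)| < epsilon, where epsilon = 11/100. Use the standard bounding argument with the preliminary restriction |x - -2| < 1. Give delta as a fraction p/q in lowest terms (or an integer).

Factor: |x^2 - (-2)^2| = |x - -2| * |x + -2|.
Impose |x - -2| < 1 first. Then |x + -2| = |(x - -2) + 2*(-2)| <= |x - -2| + 2*|-2| < 1 + 4 = 5.
So |x^2 - (-2)^2| < delta * 5.
We need delta * 5 <= 11/100, i.e. delta <= 11/100/5 = 11/500.
Since 11/500 < 1, this is tighter than 1; take delta = 11/500.
So delta = 11/500 works.

11/500


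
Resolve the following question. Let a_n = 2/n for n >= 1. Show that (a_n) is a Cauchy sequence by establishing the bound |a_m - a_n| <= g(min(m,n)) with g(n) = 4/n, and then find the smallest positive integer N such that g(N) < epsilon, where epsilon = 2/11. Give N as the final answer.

For any m, n >= 1, by the triangle inequality:
|a_m - a_n| = |2/m - 2/n| <= 2*1/m + 2*1/n <= 4/min(m,n).
So g(n) = 4/n bounds the Cauchy difference. Since g(n) -> 0, (a_n) is Cauchy.
Now solve g(N) < 2/11: 4/N < 2/11 <=> N > 4 / (2/11) = 22.
The smallest integer strictly greater than 22 is N = 23.
Check: g(23) = 4/23 = 4/23 < 2/11; g(22) = 2/11 >= 2/11. So N = 23.

23


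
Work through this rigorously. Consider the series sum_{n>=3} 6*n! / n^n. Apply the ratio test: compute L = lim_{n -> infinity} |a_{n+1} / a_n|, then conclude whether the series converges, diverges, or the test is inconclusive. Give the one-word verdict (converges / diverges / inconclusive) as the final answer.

Let a_n denote the general term. Form the ratio a_{n+1}/a_n and simplify:
a_{n+1}/a_n = (n/(n + 1))^n
Take the limit as n -> infinity: L = exp(-1).
Since L = exp(-1) < 1, the ratio test implies the series converges.

converges


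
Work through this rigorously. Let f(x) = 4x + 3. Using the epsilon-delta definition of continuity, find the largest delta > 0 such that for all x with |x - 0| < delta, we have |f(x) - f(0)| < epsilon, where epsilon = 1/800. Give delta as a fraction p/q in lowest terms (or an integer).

We compute f(0) = 4*(0) + 3 = 3.
|f(x) - f(0)| = |4x + 3 - (3)| = |4(x - 0)| = 4|x - 0|.
We need 4|x - 0| < 1/800, i.e. |x - 0| < 1/800 / 4 = 1/3200.
So any delta <= 1/3200 works. Conversely, if delta > 1/3200, then x = 0 + 1/3200 satisfies |x - 0| = 1/3200 < delta but |f(x) - f(0)| = 4 * 1/3200 = 1/800, which is not < 1/800; so no larger delta works.
Hence the largest such delta is 1/3200.

1/3200


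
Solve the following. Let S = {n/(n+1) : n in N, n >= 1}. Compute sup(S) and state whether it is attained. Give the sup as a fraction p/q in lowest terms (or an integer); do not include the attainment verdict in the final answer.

Analysis:
- Values: 1/2, 2/3, 3/4, 4/5, ... strictly increasing.
- Minimum is 1/2 (n=1); inf = 1/2 (attained).
- n/(n+1) = 1 - 1/(n+1) -> 1 from below as n -> infinity, and never equals 1.
- So sup = 1 (not attained).
Conclusion: sup(S) = 1, not attained in S.

1


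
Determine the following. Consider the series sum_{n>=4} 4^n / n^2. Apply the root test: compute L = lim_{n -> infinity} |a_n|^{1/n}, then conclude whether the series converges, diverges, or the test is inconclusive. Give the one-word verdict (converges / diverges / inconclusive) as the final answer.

Let a_n denote the general term. Form |a_n|^(1/n) and simplify:
|a_n|^(1/n) = 4/n^(2/n)
Take the limit as n -> infinity: L = 4.
Since L = 4 > 1, the root test implies divergence.

diverges


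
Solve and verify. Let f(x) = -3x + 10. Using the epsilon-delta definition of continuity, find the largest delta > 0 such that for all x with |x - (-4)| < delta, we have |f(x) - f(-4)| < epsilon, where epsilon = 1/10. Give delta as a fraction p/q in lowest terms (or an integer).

We compute f(-4) = -3*(-4) + 10 = 22.
|f(x) - f(-4)| = |-3x + 10 - (22)| = |-3(x - (-4))| = 3|x - (-4)|.
We need 3|x - (-4)| < 1/10, i.e. |x - (-4)| < 1/10 / 3 = 1/30.
So any delta <= 1/30 works. Conversely, if delta > 1/30, then x = -4 + 1/30 satisfies |x - (-4)| = 1/30 < delta but |f(x) - f(-4)| = 3 * 1/30 = 1/10, which is not < 1/10; so no larger delta works.
Hence the largest such delta is 1/30.

1/30


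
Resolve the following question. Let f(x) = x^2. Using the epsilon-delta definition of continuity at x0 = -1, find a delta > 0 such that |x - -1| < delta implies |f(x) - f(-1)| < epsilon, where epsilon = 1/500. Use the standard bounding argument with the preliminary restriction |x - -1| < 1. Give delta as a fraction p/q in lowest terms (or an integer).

Factor: |x^2 - (-1)^2| = |x - -1| * |x + -1|.
Impose |x - -1| < 1 first. Then |x + -1| = |(x - -1) + 2*(-1)| <= |x - -1| + 2*|-1| < 1 + 2 = 3.
So |x^2 - (-1)^2| < delta * 3.
We need delta * 3 <= 1/500, i.e. delta <= 1/500/3 = 1/1500.
Since 1/1500 < 1, this is tighter than 1; take delta = 1/1500.
So delta = 1/1500 works.

1/1500


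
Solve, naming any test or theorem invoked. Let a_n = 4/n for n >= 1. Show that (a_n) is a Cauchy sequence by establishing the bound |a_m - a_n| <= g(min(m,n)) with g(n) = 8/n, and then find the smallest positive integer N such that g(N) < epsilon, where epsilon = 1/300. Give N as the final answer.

For any m, n >= 1, by the triangle inequality:
|a_m - a_n| = |4/m - 4/n| <= 4*1/m + 4*1/n <= 8/min(m,n).
So g(n) = 8/n bounds the Cauchy difference. Since g(n) -> 0, (a_n) is Cauchy.
Now solve g(N) < 1/300: 8/N < 1/300 <=> N > 8 / (1/300) = 2400.
The smallest integer strictly greater than 2400 is N = 2401.
Check: g(2401) = 8/2401 = 8/2401 < 1/300; g(2400) = 1/300 >= 1/300. So N = 2401.

2401


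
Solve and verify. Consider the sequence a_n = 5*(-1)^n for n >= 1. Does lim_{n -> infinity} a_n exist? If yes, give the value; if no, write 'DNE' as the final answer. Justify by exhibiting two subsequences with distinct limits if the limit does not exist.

Examine the behaviour of a_n along subsequences.
Even-n subsequence a_{2k} = 5 -> 5. Odd-n subsequence a_{2k+1} = -5 -> -5.
Since these two subsequential limits are 5 and -5, distinct, the full sequence cannot converge (a convergent sequence has all subsequences tending to the same limit). So lim a_n does not exist.

DNE


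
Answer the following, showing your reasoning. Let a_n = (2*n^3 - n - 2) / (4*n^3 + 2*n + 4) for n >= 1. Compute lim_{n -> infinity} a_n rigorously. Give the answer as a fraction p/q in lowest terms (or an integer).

Divide numerator and denominator by n^3, the highest power:
numerator / n^3 = 2 - 1/n^2 - 2/n^3
denominator / n^3 = 4 + 2/n^2 + 4/n^3
As n -> infinity, all terms of the form c/n^k (k >= 1) tend to 0.
So numerator / n^3 -> 2 and denominator / n^3 -> 4.
Therefore lim a_n = 1/2.

1/2


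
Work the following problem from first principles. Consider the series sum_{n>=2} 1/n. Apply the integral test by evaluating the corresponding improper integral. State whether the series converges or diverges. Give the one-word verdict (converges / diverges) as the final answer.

Let f(x) = 1/x. Then f is positive, continuous, and decreasing on [2, infinity), so the integral test applies.
Compute the improper integral int_{2}^infinity f(x) dx:
  antiderivative F(x) = log(x).
  As x -> infinity, log(x) -> infinity.
  So int = infinity - log(2) = infinity. By the integral test, the series diverges.

diverges


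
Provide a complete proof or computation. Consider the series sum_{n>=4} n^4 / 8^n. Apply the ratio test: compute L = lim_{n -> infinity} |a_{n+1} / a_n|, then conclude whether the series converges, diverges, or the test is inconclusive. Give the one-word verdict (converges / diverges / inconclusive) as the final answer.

Let a_n denote the general term. Form the ratio a_{n+1}/a_n and simplify:
a_{n+1}/a_n = (n + 1)^4/(8*n^4)
Take the limit as n -> infinity: L = 1/8.
Since L = 1/8 < 1, the ratio test implies the series converges.

converges


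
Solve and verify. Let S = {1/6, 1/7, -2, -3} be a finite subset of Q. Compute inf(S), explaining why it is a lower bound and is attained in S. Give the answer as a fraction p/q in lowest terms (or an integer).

S is finite, so inf(S) = min(S).
Sorted increasing:
-3, -2, 1/7, 1/6
The extremum is -3.
For every x in S, x >= -3. And -3 is in S, so it is attained.
Therefore inf(S) = -3.

-3


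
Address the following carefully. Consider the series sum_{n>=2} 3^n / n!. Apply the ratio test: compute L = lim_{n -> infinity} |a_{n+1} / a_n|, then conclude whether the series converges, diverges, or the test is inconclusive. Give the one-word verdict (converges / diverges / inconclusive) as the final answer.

Let a_n denote the general term. Form the ratio a_{n+1}/a_n and simplify:
a_{n+1}/a_n = 3/(n + 1)
Take the limit as n -> infinity: L = 0.
Since L = 0 < 1, the ratio test implies the series converges.

converges


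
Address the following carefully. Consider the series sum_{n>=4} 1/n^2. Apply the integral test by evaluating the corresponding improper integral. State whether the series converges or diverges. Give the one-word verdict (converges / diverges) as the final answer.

Let f(x) = x^(-2). Then f is positive, continuous, and decreasing on [4, infinity), so the integral test applies.
Compute the improper integral int_{4}^infinity f(x) dx:
  antiderivative F(x) = -1/x.
  As x -> infinity, F(x) -> 0 (since p = 2 > 1).
  So int = F(infinity) - F(4) = 0 - (-1/4) = 1/4.
  Finite, so by the integral test, the series converges.

converges


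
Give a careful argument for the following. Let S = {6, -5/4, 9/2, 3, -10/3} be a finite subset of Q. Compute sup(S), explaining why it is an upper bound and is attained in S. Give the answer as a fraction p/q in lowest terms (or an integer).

S is finite, so sup(S) = max(S).
Sorted decreasing:
6, 9/2, 3, -5/4, -10/3
The extremum is 6.
For every x in S, x <= 6. And 6 is in S, so it is attained.
Therefore sup(S) = 6.

6


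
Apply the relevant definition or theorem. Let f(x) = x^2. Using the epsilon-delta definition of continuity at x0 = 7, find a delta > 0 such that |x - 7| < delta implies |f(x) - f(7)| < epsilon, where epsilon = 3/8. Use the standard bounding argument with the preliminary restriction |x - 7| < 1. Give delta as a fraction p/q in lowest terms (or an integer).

Factor: |x^2 - (7)^2| = |x - 7| * |x + 7|.
Impose |x - 7| < 1 first. Then |x + 7| = |(x - 7) + 2*(7)| <= |x - 7| + 2*|7| < 1 + 14 = 15.
So |x^2 - (7)^2| < delta * 15.
We need delta * 15 <= 3/8, i.e. delta <= 3/8/15 = 1/40.
Since 1/40 < 1, this is tighter than 1; take delta = 1/40.
So delta = 1/40 works.

1/40


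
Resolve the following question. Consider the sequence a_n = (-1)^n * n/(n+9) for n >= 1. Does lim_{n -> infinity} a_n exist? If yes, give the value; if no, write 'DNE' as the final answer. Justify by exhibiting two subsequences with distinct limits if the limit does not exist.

Examine the behaviour of a_n along subsequences.
a_{2k} = 2k/(2k+9) -> 1. a_{2k+1} = -(2k+1)/(2k+10) -> -1.
Since these two subsequential limits are 1 and -1, distinct, the full sequence cannot converge (a convergent sequence has all subsequences tending to the same limit). So lim a_n does not exist.

DNE


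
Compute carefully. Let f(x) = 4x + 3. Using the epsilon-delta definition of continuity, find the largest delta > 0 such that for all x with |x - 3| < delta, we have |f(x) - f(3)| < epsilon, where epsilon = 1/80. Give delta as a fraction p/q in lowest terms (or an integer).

We compute f(3) = 4*(3) + 3 = 15.
|f(x) - f(3)| = |4x + 3 - (15)| = |4(x - 3)| = 4|x - 3|.
We need 4|x - 3| < 1/80, i.e. |x - 3| < 1/80 / 4 = 1/320.
So any delta <= 1/320 works. Conversely, if delta > 1/320, then x = 3 + 1/320 satisfies |x - 3| = 1/320 < delta but |f(x) - f(3)| = 4 * 1/320 = 1/80, which is not < 1/80; so no larger delta works.
Hence the largest such delta is 1/320.

1/320


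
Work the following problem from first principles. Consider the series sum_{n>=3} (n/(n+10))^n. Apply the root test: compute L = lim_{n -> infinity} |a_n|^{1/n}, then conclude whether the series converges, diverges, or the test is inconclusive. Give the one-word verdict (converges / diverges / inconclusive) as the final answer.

Let a_n denote the general term. Form |a_n|^(1/n) and simplify:
|a_n|^(1/n) = n/(n + 10)
Take the limit as n -> infinity: L = 1.
Since L = 1, the root test is inconclusive. (In fact a_n = (n/(n+10))^n -> e^(-10) != 0, so the nth-term test shows divergence; but the root test itself gives no conclusion.)

inconclusive


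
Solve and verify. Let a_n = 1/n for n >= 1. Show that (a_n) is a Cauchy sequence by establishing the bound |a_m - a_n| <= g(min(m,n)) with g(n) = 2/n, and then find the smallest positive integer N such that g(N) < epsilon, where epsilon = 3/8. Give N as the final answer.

For any m, n >= 1, by the triangle inequality:
|a_m - a_n| = |1/m - 1/n| <= 1/m + 1/n <= 2/min(m,n).
So g(n) = 2/n bounds the Cauchy difference. Since g(n) -> 0, (a_n) is Cauchy.
Now solve g(N) < 3/8: 2/N < 3/8 <=> N > 2 / (3/8) = 16/3.
The smallest integer strictly greater than 16/3 is N = 6.
Check: g(6) = 2/6 = 1/3 < 3/8; g(5) = 2/5 >= 3/8. So N = 6.

6


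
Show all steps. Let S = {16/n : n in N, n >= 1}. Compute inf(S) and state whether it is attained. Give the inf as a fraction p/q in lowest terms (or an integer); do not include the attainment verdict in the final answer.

Analysis:
- Values: 16, 8, 16/3, 4, ... strictly decreasing.
- The maximum is 16 (n=1); sup = 16 (attained).
- The set is bounded below by 0; 16/n -> 0 so 0 is the greatest lower bound.
- 0 is not in the set, so inf = 0 is not attained.
Conclusion: inf(S) = 0, not attained in S.

0


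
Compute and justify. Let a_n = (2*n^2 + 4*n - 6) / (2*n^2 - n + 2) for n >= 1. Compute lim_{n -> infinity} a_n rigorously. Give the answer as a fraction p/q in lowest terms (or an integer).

Divide numerator and denominator by n^2, the highest power:
numerator / n^2 = 2 + 4/n - 6/n^2
denominator / n^2 = 2 - 1/n + 2/n^2
As n -> infinity, all terms of the form c/n^k (k >= 1) tend to 0.
So numerator / n^2 -> 2 and denominator / n^2 -> 2.
Therefore lim a_n = 1.

1


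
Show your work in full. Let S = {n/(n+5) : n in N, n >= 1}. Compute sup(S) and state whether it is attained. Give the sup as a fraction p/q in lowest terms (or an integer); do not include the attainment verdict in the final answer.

Analysis:
- Values: 1/6, 2/7, 3/8, 4/9, ... strictly increasing.
- Minimum is 1/6 (n=1); inf = 1/6 (attained).
- n/(n+5) = 1 - 5/(n+5) -> 1 from below as n -> infinity, and never equals 1.
- So sup = 1 (not attained).
Conclusion: sup(S) = 1, not attained in S.

1


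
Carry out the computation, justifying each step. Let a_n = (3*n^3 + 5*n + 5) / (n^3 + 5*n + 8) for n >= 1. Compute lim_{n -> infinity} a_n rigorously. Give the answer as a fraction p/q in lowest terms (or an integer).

Divide numerator and denominator by n^3, the highest power:
numerator / n^3 = 3 + 5/n^2 + 5/n^3
denominator / n^3 = 1 + 5/n^2 + 8/n^3
As n -> infinity, all terms of the form c/n^k (k >= 1) tend to 0.
So numerator / n^3 -> 3 and denominator / n^3 -> 1.
Therefore lim a_n = 3.

3


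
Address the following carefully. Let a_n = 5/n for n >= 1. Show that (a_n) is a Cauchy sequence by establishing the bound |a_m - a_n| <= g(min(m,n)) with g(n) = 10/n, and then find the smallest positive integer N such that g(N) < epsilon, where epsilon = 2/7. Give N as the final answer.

For any m, n >= 1, by the triangle inequality:
|a_m - a_n| = |5/m - 5/n| <= 5*1/m + 5*1/n <= 10/min(m,n).
So g(n) = 10/n bounds the Cauchy difference. Since g(n) -> 0, (a_n) is Cauchy.
Now solve g(N) < 2/7: 10/N < 2/7 <=> N > 10 / (2/7) = 35.
The smallest integer strictly greater than 35 is N = 36.
Check: g(36) = 10/36 = 5/18 < 2/7; g(35) = 2/7 >= 2/7. So N = 36.

36


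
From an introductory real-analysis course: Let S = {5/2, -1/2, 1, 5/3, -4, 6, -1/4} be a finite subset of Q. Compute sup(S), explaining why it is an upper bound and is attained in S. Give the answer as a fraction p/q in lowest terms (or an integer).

S is finite, so sup(S) = max(S).
Sorted decreasing:
6, 5/2, 5/3, 1, -1/4, -1/2, -4
The extremum is 6.
For every x in S, x <= 6. And 6 is in S, so it is attained.
Therefore sup(S) = 6.

6


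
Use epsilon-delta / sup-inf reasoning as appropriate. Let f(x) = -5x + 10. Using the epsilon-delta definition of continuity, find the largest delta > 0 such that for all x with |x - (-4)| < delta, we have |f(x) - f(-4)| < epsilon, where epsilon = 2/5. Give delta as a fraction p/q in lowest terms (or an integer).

We compute f(-4) = -5*(-4) + 10 = 30.
|f(x) - f(-4)| = |-5x + 10 - (30)| = |-5(x - (-4))| = 5|x - (-4)|.
We need 5|x - (-4)| < 2/5, i.e. |x - (-4)| < 2/5 / 5 = 2/25.
So any delta <= 2/25 works. Conversely, if delta > 2/25, then x = -4 + 2/25 satisfies |x - (-4)| = 2/25 < delta but |f(x) - f(-4)| = 5 * 2/25 = 2/5, which is not < 2/5; so no larger delta works.
Hence the largest such delta is 2/25.

2/25


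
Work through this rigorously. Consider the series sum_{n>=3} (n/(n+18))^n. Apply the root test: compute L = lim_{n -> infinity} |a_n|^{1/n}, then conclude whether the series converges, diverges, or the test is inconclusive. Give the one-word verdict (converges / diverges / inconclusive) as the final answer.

Let a_n denote the general term. Form |a_n|^(1/n) and simplify:
|a_n|^(1/n) = n/(n + 18)
Take the limit as n -> infinity: L = 1.
Since L = 1, the root test is inconclusive. (In fact a_n = (n/(n+18))^n -> e^(-18) != 0, so the nth-term test shows divergence; but the root test itself gives no conclusion.)

inconclusive


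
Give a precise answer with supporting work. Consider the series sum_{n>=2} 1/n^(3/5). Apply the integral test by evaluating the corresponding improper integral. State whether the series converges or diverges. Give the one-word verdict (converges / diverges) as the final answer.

Let f(x) = x^(-3/5). Then f is positive, continuous, and decreasing on [2, infinity), so the integral test applies.
Compute the improper integral int_{2}^infinity f(x) dx:
  antiderivative F(x) = 5*x^(2/5)/2.
  As x -> infinity, F(x) -> infinity (since p = 3/5 < 1).
  So the integral diverges. By the integral test, the series diverges.

diverges


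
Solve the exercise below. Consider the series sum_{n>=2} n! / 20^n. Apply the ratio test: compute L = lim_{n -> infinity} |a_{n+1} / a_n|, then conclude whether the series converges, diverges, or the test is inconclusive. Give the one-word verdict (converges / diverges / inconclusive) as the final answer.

Let a_n denote the general term. Form the ratio a_{n+1}/a_n and simplify:
a_{n+1}/a_n = n/20 + 1/20
Take the limit as n -> infinity: L = infinity.
Since L = infinity > 1 (or L = infinity), the ratio test implies the series diverges.

diverges


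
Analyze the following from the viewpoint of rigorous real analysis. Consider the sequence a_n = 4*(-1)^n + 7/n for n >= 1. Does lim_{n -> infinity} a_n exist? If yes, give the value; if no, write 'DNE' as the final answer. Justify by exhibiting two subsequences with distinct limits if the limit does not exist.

Examine the behaviour of a_n along subsequences.
a_{2k} = 4 + 7/(2k) -> 4. a_{2k+1} = -4 + 7/(2k+1) -> -4.
Since these two subsequential limits are 4 and -4, distinct, the full sequence cannot converge (a convergent sequence has all subsequences tending to the same limit). So lim a_n does not exist.

DNE


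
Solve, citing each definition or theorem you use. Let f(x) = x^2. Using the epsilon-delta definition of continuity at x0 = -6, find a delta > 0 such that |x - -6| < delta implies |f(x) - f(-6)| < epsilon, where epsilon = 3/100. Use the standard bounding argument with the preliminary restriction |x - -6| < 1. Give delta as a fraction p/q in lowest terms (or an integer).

Factor: |x^2 - (-6)^2| = |x - -6| * |x + -6|.
Impose |x - -6| < 1 first. Then |x + -6| = |(x - -6) + 2*(-6)| <= |x - -6| + 2*|-6| < 1 + 12 = 13.
So |x^2 - (-6)^2| < delta * 13.
We need delta * 13 <= 3/100, i.e. delta <= 3/100/13 = 3/1300.
Since 3/1300 < 1, this is tighter than 1; take delta = 3/1300.
So delta = 3/1300 works.

3/1300


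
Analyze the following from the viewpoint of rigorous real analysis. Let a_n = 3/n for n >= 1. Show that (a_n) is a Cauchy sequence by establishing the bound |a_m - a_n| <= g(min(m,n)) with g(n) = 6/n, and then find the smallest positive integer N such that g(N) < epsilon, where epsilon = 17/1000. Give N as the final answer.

For any m, n >= 1, by the triangle inequality:
|a_m - a_n| = |3/m - 3/n| <= 3*1/m + 3*1/n <= 6/min(m,n).
So g(n) = 6/n bounds the Cauchy difference. Since g(n) -> 0, (a_n) is Cauchy.
Now solve g(N) < 17/1000: 6/N < 17/1000 <=> N > 6 / (17/1000) = 6000/17.
The smallest integer strictly greater than 6000/17 is N = 353.
Check: g(353) = 6/353 = 6/353 < 17/1000; g(352) = 3/176 >= 17/1000. So N = 353.

353


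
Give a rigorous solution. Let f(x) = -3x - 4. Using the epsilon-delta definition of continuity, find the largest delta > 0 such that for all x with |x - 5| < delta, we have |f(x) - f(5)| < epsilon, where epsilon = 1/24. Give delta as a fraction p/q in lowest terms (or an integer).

We compute f(5) = -3*(5) - 4 = -19.
|f(x) - f(5)| = |-3x - 4 - (-19)| = |-3(x - 5)| = 3|x - 5|.
We need 3|x - 5| < 1/24, i.e. |x - 5| < 1/24 / 3 = 1/72.
So any delta <= 1/72 works. Conversely, if delta > 1/72, then x = 5 + 1/72 satisfies |x - 5| = 1/72 < delta but |f(x) - f(5)| = 3 * 1/72 = 1/24, which is not < 1/24; so no larger delta works.
Hence the largest such delta is 1/72.

1/72


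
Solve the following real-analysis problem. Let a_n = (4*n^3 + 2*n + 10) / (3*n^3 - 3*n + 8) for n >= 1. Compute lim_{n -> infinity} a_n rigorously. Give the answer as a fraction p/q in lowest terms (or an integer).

Divide numerator and denominator by n^3, the highest power:
numerator / n^3 = 4 + 2/n^2 + 10/n^3
denominator / n^3 = 3 - 3/n^2 + 8/n^3
As n -> infinity, all terms of the form c/n^k (k >= 1) tend to 0.
So numerator / n^3 -> 4 and denominator / n^3 -> 3.
Therefore lim a_n = 4/3.

4/3


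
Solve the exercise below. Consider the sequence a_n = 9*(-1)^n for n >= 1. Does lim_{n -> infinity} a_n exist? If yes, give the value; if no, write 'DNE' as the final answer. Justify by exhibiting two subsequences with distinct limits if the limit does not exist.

Examine the behaviour of a_n along subsequences.
Even-n subsequence a_{2k} = 9 -> 9. Odd-n subsequence a_{2k+1} = -9 -> -9.
Since these two subsequential limits are 9 and -9, distinct, the full sequence cannot converge (a convergent sequence has all subsequences tending to the same limit). So lim a_n does not exist.

DNE


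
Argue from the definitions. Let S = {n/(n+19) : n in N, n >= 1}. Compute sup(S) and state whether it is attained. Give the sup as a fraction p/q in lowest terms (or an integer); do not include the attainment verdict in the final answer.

Analysis:
- Values: 1/20, 2/21, 3/22, 4/23, ... strictly increasing.
- Minimum is 1/20 (n=1); inf = 1/20 (attained).
- n/(n+19) = 1 - 19/(n+19) -> 1 from below as n -> infinity, and never equals 1.
- So sup = 1 (not attained).
Conclusion: sup(S) = 1, not attained in S.

1


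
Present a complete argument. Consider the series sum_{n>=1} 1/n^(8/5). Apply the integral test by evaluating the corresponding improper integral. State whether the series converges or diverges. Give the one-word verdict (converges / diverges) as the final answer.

Let f(x) = x^(-8/5). Then f is positive, continuous, and decreasing on [1, infinity), so the integral test applies.
Compute the improper integral int_{1}^infinity f(x) dx:
  antiderivative F(x) = -5/(3*x^(3/5)).
  As x -> infinity, F(x) -> 0 (since p = 8/5 > 1).
  So int = F(infinity) - F(1) = 0 - (-5/3) = 5/3.
  Finite, so by the integral test, the series converges.

converges


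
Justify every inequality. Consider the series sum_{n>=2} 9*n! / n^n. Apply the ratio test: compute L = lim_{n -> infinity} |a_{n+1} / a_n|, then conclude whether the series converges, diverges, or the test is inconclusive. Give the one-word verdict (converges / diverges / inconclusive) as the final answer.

Let a_n denote the general term. Form the ratio a_{n+1}/a_n and simplify:
a_{n+1}/a_n = (n/(n + 1))^n
Take the limit as n -> infinity: L = exp(-1).
Since L = exp(-1) < 1, the ratio test implies the series converges.

converges


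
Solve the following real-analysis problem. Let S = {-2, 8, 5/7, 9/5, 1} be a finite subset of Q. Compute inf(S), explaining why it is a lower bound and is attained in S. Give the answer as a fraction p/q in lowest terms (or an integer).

S is finite, so inf(S) = min(S).
Sorted increasing:
-2, 5/7, 1, 9/5, 8
The extremum is -2.
For every x in S, x >= -2. And -2 is in S, so it is attained.
Therefore inf(S) = -2.

-2


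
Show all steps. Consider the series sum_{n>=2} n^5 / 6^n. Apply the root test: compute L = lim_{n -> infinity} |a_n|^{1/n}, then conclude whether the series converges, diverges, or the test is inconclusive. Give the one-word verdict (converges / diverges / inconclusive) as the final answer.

Let a_n denote the general term. Form |a_n|^(1/n) and simplify:
|a_n|^(1/n) = n^(5/n)/6
Take the limit as n -> infinity: L = 1/6.
Since L = 1/6 < 1, the root test implies convergence.

converges


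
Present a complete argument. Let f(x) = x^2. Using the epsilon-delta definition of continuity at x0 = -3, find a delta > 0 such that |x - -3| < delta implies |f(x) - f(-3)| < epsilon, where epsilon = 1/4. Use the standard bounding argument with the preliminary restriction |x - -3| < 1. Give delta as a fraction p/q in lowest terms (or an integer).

Factor: |x^2 - (-3)^2| = |x - -3| * |x + -3|.
Impose |x - -3| < 1 first. Then |x + -3| = |(x - -3) + 2*(-3)| <= |x - -3| + 2*|-3| < 1 + 6 = 7.
So |x^2 - (-3)^2| < delta * 7.
We need delta * 7 <= 1/4, i.e. delta <= 1/4/7 = 1/28.
Since 1/28 < 1, this is tighter than 1; take delta = 1/28.
So delta = 1/28 works.

1/28
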